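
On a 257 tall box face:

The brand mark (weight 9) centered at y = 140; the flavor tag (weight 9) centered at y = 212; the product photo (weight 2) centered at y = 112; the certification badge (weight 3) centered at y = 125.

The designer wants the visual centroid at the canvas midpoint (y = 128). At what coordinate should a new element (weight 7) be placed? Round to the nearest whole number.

With the new element, Σw becomes 9 + 9 + 2 + 3 + 7 = 30.
y: need Σw·y = 30·128 = 3840. Existing = 9·140 + 9·212 + 2·112 + 3·125 = 3767. Remainder 73 / 7 ≈ 10.43.

y ≈ 10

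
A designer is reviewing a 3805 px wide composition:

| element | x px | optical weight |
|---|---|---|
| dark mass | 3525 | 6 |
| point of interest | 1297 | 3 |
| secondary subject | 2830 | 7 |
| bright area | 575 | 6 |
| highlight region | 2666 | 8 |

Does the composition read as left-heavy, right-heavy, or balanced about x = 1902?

right-heavy

Total weight = 6 + 3 + 7 + 6 + 8 = 30.
x-moment: 6·3525 + 3·1297 + 7·2830 + 6·575 + 8·2666 = 69629; centroid 69629/30 ≈ 2320.97.
Since 2321.0 is right of 1902, the composition reads right-heavy.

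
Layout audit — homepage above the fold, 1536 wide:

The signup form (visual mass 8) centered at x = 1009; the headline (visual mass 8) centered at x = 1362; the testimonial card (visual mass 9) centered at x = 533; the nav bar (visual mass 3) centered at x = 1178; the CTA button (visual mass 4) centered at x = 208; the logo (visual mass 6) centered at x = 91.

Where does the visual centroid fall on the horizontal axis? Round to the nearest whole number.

x ≈ 755

Total weight = 8 + 8 + 9 + 3 + 4 + 6 = 38.
x: moment 28677 / weight 38 ≈ 754.66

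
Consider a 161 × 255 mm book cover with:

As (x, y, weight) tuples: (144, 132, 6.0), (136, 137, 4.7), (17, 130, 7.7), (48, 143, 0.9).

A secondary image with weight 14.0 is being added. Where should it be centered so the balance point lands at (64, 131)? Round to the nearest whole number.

(32, 128)

After adding the secondary image, total weight = 6.0 + 4.7 + 7.7 + 0.9 + 14.0 = 33.3.
x: need Σw·x = 33.3·64 = 2131.2. Existing = 6.0·144 + 4.7·136 + 7.7·17 + 0.9·48 = 1677.3. Remainder 453.9 / 14.0 ≈ 32.42.
y: need Σw·y = 33.3·131 = 4362.3. Existing = 6.0·132 + 4.7·137 + 7.7·130 + 0.9·143 = 2565.6. Remainder 1796.7 / 14.0 ≈ 128.34.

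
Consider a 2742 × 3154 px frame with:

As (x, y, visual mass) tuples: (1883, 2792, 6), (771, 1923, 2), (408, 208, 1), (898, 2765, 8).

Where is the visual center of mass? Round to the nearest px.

(1202, 2525)

Total weight = 6 + 2 + 1 + 8 = 17.
x: (6·1883 + 2·771 + 1·408 + 8·898) / 17 = 20432 / 17 ≈ 1201.88
y: (6·2792 + 2·1923 + 1·208 + 8·2765) / 17 = 42926 / 17 ≈ 2525.06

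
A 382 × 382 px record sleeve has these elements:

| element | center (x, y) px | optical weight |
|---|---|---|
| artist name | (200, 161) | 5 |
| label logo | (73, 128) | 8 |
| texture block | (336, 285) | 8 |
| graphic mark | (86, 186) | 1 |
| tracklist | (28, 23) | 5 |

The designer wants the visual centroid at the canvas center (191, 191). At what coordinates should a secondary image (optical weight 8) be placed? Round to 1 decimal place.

With the secondary image, Σw becomes 5 + 8 + 8 + 1 + 5 + 8 = 35.
x: need Σw·x = 35·191 = 6685. Existing = 5·200 + 8·73 + 8·336 + 1·86 + 5·28 = 4498. Remainder 2187 / 8 ≈ 273.38.
y: need Σw·y = 35·191 = 6685. Existing = 5·161 + 8·128 + 8·285 + 1·186 + 5·23 = 4410. Remainder 2275 / 8 ≈ 284.38.

(273.4, 284.4)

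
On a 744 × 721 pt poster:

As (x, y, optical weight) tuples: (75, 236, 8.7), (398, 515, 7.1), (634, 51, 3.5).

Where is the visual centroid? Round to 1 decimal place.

(295.2, 305.1)

Weights sum to 8.7 + 7.1 + 3.5 = 19.3.
x-moment: 8.7·75 + 7.1·398 + 3.5·634 = 5697.3; centroid 5697.3/19.3 ≈ 295.20.
y-moment: 8.7·236 + 7.1·515 + 3.5·51 = 5888.2; centroid 5888.2/19.3 ≈ 305.09.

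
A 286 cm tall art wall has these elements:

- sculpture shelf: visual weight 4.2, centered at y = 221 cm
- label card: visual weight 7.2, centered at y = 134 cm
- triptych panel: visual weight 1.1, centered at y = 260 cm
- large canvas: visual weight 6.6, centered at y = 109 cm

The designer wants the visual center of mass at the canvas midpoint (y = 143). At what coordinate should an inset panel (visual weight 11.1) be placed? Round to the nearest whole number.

y ≈ 128

New total weight: (4.2 + 7.2 + 1.1 + 6.6) + 11.1 = 30.2.
y: need Σw·y = 30.2·143 = 4318.6. Existing = 4.2·221 + 7.2·134 + 1.1·260 + 6.6·109 = 2898.4. Remainder 1420.2 / 11.1 ≈ 127.95.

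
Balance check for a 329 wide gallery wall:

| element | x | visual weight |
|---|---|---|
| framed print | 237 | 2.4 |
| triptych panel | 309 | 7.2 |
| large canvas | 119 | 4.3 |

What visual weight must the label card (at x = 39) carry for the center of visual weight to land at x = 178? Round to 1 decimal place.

w ≈ 6.0

Existing Σw = 13.9 (2.4 + 7.2 + 4.3); existing moment 2.4·237 + 7.2·309 + 4.3·119 = 3305.3.
For the centroid to hit 178: (3305.3 + w·39) / (13.9 + w) = 178.
So w = (178·13.9 − 3305.3)/(39 − 178) = -831.1/-139 ≈ 5.98.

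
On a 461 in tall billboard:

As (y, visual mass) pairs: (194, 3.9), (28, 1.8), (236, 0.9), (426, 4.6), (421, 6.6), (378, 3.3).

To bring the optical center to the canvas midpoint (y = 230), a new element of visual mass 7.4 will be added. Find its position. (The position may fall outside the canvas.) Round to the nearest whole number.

New total weight: (3.9 + 1.8 + 0.9 + 4.6 + 6.6 + 3.3) + 7.4 = 28.5.
y: target moment 28.5×230 = 6555.0; current 3.9·194 + 1.8·28 + 0.9·236 + 4.6·426 + 6.6·421 + 3.3·378 = 7005.0; the new element supplies -450.0, so y = -450.0/7.4 ≈ -60.81.

y ≈ -61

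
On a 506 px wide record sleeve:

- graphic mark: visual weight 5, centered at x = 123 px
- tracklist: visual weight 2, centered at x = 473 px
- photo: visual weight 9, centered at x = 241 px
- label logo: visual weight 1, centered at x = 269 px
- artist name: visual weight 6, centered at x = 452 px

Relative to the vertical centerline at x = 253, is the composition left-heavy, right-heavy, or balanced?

right-heavy

Total weight = 5 + 2 + 9 + 1 + 6 = 23.
x: (5·123 + 2·473 + 9·241 + 1·269 + 6·452) / 23 = 6711 / 23 ≈ 291.78
Since 291.8 is right of 253, the composition reads right-heavy.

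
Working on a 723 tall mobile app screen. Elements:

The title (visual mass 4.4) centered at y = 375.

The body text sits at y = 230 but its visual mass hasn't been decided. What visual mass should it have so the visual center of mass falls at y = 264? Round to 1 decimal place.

The single fixed element contributes weight 4.4, moment 4.4·375 = 1650.0.
Set Σw·y/Σw = 264: (1650.0 + 230w) = 264·(4.4 + w).
Rearranging, w·(230 − 264) = 264·4.4 − 1650.0 = -488.4, so w ≈ -488.4/-34 = 14.36.

w ≈ 14.4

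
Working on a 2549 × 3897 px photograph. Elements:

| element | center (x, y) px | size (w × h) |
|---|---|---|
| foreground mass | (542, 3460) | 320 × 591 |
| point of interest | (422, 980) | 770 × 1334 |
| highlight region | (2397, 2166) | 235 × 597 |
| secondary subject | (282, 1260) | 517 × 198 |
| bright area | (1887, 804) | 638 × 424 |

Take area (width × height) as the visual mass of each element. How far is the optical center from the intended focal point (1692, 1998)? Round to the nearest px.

≈ 1098 px

Areas → weights: foreground mass 320·591 = 189120, point of interest 770·1334 = 1027180, highlight region 235·597 = 140295, secondary subject 517·198 = 102366, bright area 638·424 = 270512; Σw = 1729473.
x-moment: 189120·542 + 1027180·422 + 140295·2397 + 102366·282 + 270512·1887 = 1411583471; centroid 1411583471/1729473 ≈ 816.19.
y-moment: 189120·3460 + 1027180·980 + 140295·2166 + 102366·1260 + 270512·804 = 2311343378; centroid 2311343378/1729473 ≈ 1336.44.
From (1692, 1998): dx = -875.81, dy = -661.56, so the distance is √(dx²+dy²) ≈ 1097.59.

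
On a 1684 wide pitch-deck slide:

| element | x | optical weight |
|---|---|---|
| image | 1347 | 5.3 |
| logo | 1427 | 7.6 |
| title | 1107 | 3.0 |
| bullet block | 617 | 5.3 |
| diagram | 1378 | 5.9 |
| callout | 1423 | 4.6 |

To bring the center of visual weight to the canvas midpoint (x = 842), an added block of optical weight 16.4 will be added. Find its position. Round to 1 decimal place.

x ≈ 76.1

With the added block, Σw becomes 5.3 + 7.6 + 3.0 + 5.3 + 5.9 + 4.6 + 16.4 = 48.1.
x: target moment 48.1×842 = 40500.2; current 5.3·1347 + 7.6·1427 + 3.0·1107 + 5.3·617 + 5.9·1378 + 4.6·1423 = 39251.4; the added block supplies 1248.8, so x = 1248.8/16.4 ≈ 76.15.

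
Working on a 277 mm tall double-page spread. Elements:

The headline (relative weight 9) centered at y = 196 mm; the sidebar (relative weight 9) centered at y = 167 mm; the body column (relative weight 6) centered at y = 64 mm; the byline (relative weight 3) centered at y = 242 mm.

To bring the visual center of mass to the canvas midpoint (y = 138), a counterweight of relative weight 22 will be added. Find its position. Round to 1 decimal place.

After adding the counterweight, total weight = 9 + 9 + 6 + 3 + 22 = 49.
y: need Σw·y = 49·138 = 6762. Existing = 9·196 + 9·167 + 6·64 + 3·242 = 4377. Remainder 2385 / 22 ≈ 108.41.

y ≈ 108.4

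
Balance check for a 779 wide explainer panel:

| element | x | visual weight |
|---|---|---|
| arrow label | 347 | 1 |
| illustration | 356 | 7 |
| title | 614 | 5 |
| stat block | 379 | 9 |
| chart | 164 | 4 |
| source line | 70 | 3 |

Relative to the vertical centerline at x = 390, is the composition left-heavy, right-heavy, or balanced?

Σw = 1 + 7 + 5 + 9 + 4 + 3 = 29.
Σw·x = 10186; x̄ = 10186/29 ≈ 351.24.
351.2 vs midline 390 → left-heavy.

left-heavy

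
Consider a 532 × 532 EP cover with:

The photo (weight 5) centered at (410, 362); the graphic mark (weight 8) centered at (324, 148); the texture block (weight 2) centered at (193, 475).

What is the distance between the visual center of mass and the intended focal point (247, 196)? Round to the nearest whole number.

Σw = 5 + 8 + 2 = 15.
x: (5·410 + 8·324 + 2·193) / 15 = 5028 / 15 ≈ 335.20
y: (5·362 + 8·148 + 2·475) / 15 = 3944 / 15 ≈ 262.93
From (247, 196): dx = 88.20, dy = 66.93, so the distance is √(dx²+dy²) ≈ 110.72.

≈ 111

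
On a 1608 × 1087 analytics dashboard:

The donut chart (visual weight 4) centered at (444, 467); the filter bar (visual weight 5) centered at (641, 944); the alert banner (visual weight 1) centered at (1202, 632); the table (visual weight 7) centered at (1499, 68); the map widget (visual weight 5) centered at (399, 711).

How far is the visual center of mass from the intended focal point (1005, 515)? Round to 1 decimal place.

≈ 156.4

Weights sum to 4 + 5 + 1 + 7 + 5 = 22.
x: (4·444 + 5·641 + 1·1202 + 7·1499 + 5·399) / 22 = 18671 / 22 ≈ 848.68
y: (4·467 + 5·944 + 1·632 + 7·68 + 5·711) / 22 = 11251 / 22 ≈ 511.41
Relative to (1005, 515): Δ = (-156.32, -3.59); |Δ| = √(-156.32² + -3.59²) ≈ 156.36.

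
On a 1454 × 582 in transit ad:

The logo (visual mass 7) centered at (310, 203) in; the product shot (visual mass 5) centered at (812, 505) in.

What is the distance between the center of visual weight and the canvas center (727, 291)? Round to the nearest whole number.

Σw = 7 + 5 = 12.
x: (7·310 + 5·812) / 12 = 6230 / 12 ≈ 519.17
y: (7·203 + 5·505) / 12 = 3946 / 12 ≈ 328.83
From (727, 291): dx = -207.83, dy = 37.83, so the distance is √(dx²+dy²) ≈ 211.25.

≈ 211 in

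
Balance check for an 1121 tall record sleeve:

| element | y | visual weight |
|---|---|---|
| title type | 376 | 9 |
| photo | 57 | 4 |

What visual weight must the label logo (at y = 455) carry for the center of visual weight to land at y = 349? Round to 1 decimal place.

w ≈ 8.7

Fixed elements: Σw = 9 + 4 = 13, Σw·y = 9·376 + 4·57 = 3612.
For the centroid to hit 349: (3612 + w·455) / (13 + w) = 349.
Solving: w = (349·13 − 3612) / (455 − 349) = 925 / 106 ≈ 8.73.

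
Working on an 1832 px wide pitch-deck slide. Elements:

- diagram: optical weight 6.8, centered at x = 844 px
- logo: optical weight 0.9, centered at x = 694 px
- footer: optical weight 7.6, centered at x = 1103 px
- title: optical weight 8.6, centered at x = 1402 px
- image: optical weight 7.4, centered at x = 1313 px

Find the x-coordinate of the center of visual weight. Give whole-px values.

Total weight = 6.8 + 0.9 + 7.6 + 8.6 + 7.4 = 31.3.
Σw·x = 6.8·844 + 0.9·694 + 7.6·1103 + 8.6·1402 + 7.4·1313 = 36520.0, so x̄ = 36520.0/31.3 ≈ 1166.77.

x ≈ 1167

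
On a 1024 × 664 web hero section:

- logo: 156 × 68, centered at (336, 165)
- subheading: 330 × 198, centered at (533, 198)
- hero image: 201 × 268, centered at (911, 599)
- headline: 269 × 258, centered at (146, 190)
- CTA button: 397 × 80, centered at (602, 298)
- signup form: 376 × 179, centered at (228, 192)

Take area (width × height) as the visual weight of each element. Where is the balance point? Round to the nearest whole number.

Areas: logo 156·68 = 10608, subheading 330·198 = 65340, hero image 201·268 = 53868, headline 269·258 = 69402, CTA button 397·80 = 31760, signup form 376·179 = 67304. Total weight = 298282.
x: (10608·336 + 65340·533 + 53868·911 + 69402·146 + 31760·602 + 67304·228) / 298282 = 132061780 / 298282 ≈ 442.74
y: (10608·165 + 65340·198 + 53868·599 + 69402·190 + 31760·298 + 67304·192) / 298282 = 82527800 / 298282 ≈ 276.68

(443, 277)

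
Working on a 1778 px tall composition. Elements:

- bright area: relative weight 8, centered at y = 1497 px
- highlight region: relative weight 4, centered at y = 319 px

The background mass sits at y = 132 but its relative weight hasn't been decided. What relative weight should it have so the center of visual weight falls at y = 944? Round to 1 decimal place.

Known weights sum to 8 + 4 = 12; their moment is 8·1497 + 4·319 = 13252.
Balance at y = 944 requires (13252 + w·132) / (12 + w) = 944.
Solving: w = (944·12 − 13252) / (132 − 944) = -1924 / -812 ≈ 2.37.

w ≈ 2.4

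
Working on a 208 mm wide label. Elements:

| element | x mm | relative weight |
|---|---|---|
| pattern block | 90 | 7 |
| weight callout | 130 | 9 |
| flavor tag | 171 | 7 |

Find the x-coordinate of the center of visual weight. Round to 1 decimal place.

x ≈ 130.3

Total weight = 7 + 9 + 7 = 23.
x-moment: 7·90 + 9·130 + 7·171 = 2997; centroid 2997/23 ≈ 130.30.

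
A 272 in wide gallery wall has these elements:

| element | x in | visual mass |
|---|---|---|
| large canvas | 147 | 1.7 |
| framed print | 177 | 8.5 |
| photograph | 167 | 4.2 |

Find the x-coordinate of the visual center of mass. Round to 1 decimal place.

Total weight = 1.7 + 8.5 + 4.2 = 14.4.
Σw·x = 1.7·147 + 8.5·177 + 4.2·167 = 2455.8, so x̄ = 2455.8/14.4 ≈ 170.54.

x ≈ 170.5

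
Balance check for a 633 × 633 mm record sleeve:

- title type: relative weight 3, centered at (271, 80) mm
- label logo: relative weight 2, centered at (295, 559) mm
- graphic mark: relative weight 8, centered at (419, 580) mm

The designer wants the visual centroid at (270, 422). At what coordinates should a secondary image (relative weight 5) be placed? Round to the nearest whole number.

(21, 320)

With the secondary image, Σw becomes 3 + 2 + 8 + 5 = 18.
x: target moment 18×270 = 4860; current 3·271 + 2·295 + 8·419 = 4755; the secondary image supplies 105, so x = 105/5 ≈ 21.00.
y: target moment 18×422 = 7596; current 3·80 + 2·559 + 8·580 = 5998; the secondary image supplies 1598, so y = 1598/5 ≈ 319.60.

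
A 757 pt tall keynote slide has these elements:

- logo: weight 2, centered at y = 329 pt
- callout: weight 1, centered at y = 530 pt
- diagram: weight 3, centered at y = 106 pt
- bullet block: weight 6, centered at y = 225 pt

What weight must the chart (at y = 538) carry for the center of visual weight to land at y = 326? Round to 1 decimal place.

w ≈ 5.0

Fixed elements: Σw = 2 + 1 + 3 + 6 = 12, Σw·y = 2·329 + 1·530 + 3·106 + 6·225 = 2856.
Set Σw·y/Σw = 326: (2856 + 538w) = 326·(12 + w).
Solving: w = (326·12 − 2856) / (538 − 326) = 1056 / 212 ≈ 4.98.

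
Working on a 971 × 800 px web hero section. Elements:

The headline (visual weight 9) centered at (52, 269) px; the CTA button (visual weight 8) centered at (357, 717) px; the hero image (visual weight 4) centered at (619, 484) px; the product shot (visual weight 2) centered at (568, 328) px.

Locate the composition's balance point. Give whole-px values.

(302, 467)

Total weight = 9 + 8 + 4 + 2 = 23.
x-moment: 9·52 + 8·357 + 4·619 + 2·568 = 6936; centroid 6936/23 ≈ 301.57.
y-moment: 9·269 + 8·717 + 4·484 + 2·328 = 10749; centroid 10749/23 ≈ 467.35.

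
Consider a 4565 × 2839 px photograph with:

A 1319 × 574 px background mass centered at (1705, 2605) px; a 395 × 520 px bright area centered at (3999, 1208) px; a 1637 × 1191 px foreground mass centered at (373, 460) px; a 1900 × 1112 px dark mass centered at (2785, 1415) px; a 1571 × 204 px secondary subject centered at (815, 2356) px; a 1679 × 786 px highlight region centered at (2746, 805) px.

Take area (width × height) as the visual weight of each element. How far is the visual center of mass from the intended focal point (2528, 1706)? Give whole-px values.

≈ 820 px

Areas → weights: background mass 1319·574 = 757106, bright area 395·520 = 205400, foreground mass 1637·1191 = 1949667, dark mass 1900·1112 = 2112800, secondary subject 1571·204 = 320484, highlight region 1679·786 = 1319694; Σw = 6665151.
Σw·x = 12608708305; x̄ = 12608708305/6665151 ≈ 1891.74.
Σw·y = 7924257124; ȳ = 7924257124/6665151 ≈ 1188.91.
Offset from (2528, 1706): Δx ≈ -636.26, Δy ≈ -517.09; distance = √(Δx² + Δy²) ≈ 819.89.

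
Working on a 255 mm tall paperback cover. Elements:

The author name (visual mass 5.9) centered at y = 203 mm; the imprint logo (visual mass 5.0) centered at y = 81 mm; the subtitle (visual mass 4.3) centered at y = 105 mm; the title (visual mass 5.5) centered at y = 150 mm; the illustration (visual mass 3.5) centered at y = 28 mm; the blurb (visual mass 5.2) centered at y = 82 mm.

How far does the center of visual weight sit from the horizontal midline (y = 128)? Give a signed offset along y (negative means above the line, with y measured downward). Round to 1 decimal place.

≈ -12.2 mm

Total weight = 5.9 + 5.0 + 4.3 + 5.5 + 3.5 + 5.2 = 29.4.
Σw·y = 5.9·203 + 5.0·81 + 4.3·105 + 5.5·150 + 3.5·28 + 5.2·82 = 3403.6, so ȳ = 3403.6/29.4 ≈ 115.77.
Offset from y = 128: 115.77 − 128 ≈ -12.23.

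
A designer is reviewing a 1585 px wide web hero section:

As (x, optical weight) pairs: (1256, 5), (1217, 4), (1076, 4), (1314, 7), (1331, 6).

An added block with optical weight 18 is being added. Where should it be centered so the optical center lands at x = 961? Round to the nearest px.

After adding the added block, total weight = 5 + 4 + 4 + 7 + 6 + 18 = 44.
Along x: (32636 + 18·x) / 44 = 961 (existing moment 5·1256 + 4·1217 + 4·1076 + 7·1314 + 6·1331 = 32636) ⇒ x = (42284 − 32636) / 18 ≈ 536.00.

x ≈ 536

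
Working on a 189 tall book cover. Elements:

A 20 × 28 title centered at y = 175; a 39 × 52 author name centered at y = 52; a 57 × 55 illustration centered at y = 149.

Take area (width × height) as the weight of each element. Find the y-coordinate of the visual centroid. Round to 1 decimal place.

y ≈ 117.2

Areas → weights: title 20·28 = 560, author name 39·52 = 2028, illustration 57·55 = 3135; Σw = 5723.
Σw·y = 560·175 + 2028·52 + 3135·149 = 670571, so ȳ = 670571/5723 ≈ 117.17.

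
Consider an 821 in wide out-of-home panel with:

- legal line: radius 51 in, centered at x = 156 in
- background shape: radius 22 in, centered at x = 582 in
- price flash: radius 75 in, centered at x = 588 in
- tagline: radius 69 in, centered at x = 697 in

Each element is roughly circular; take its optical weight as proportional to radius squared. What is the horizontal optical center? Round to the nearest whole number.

x ≈ 543

Weights ∝ r²: legal line 51² = 2601, background shape 22² = 484, price flash 75² = 5625, tagline 69² = 4761; Σw = 13471.
Σw·x = 2601·156 + 484·582 + 5625·588 + 4761·697 = 7313361, so x̄ = 7313361/13471 ≈ 542.90.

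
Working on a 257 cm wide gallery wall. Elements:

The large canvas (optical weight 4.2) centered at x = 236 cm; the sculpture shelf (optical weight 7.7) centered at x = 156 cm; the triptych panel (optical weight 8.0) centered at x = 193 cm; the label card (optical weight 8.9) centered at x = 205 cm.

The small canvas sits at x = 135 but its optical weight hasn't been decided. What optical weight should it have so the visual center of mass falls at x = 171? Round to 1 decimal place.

w ≈ 17.7

Existing Σw = 28.8 (4.2 + 7.7 + 8.0 + 8.9); existing moment 4.2·236 + 7.7·156 + 8.0·193 + 8.9·205 = 5560.9.
Balance at x = 171 requires (5560.9 + w·135) / (28.8 + w) = 171.
Rearranging, w·(135 − 171) = 171·28.8 − 5560.9 = -636.1, so w ≈ -636.1/-36 = 17.67.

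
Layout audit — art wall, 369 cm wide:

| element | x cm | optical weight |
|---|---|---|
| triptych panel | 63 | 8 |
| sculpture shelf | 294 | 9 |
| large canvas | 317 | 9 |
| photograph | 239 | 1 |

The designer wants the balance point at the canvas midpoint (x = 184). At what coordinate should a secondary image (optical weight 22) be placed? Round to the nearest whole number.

x ≈ 126

New total weight: (8 + 9 + 9 + 1) + 22 = 49.
x: target moment 49×184 = 9016; current 8·63 + 9·294 + 9·317 + 1·239 = 6242; the secondary image supplies 2774, so x = 2774/22 ≈ 126.09.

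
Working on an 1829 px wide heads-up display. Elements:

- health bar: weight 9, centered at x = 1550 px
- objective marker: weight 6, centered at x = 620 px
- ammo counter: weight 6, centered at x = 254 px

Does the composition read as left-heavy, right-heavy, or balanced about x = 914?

balanced

Total weight = 9 + 6 + 6 = 21.
x: (9·1550 + 6·620 + 6·254) / 21 = 19194 / 21 ≈ 914.00
That equals the midline 914 — balanced.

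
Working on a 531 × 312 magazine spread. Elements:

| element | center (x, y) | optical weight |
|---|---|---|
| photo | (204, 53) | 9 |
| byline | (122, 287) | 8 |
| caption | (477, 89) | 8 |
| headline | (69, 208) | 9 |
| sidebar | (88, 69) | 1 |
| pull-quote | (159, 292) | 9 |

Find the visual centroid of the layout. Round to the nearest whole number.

Total weight = 9 + 8 + 8 + 9 + 1 + 9 = 44.
Σw·x = 9·204 + 8·122 + 8·477 + 9·69 + 1·88 + 9·159 = 8768, so x̄ = 8768/44 ≈ 199.27.
Σw·y = 9·53 + 8·287 + 8·89 + 9·208 + 1·69 + 9·292 = 8054, so ȳ = 8054/44 ≈ 183.05.

(199, 183)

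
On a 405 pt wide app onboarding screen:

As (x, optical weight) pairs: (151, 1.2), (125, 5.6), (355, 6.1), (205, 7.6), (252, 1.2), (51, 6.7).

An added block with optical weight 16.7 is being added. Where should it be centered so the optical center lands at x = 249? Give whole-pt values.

x ≈ 358

With the added block, Σw becomes 1.2 + 5.6 + 6.1 + 7.6 + 1.2 + 6.7 + 16.7 = 45.1.
Along x: (5248.8 + 16.7·x) / 45.1 = 249 (existing moment 1.2·151 + 5.6·125 + 6.1·355 + 7.6·205 + 1.2·252 + 6.7·51 = 5248.8) ⇒ x = (11229.9 − 5248.8) / 16.7 ≈ 358.15.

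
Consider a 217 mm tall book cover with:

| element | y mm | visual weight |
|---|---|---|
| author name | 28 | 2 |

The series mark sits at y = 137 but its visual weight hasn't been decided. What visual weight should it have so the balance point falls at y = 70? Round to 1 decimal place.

Known: weight 2 with moment 2·28 = 56.
For the centroid to hit 70: (56 + w·137) / (2 + w) = 70.
Solving: w = (70·2 − 56) / (137 − 70) = 84 / 67 ≈ 1.25.

w ≈ 1.3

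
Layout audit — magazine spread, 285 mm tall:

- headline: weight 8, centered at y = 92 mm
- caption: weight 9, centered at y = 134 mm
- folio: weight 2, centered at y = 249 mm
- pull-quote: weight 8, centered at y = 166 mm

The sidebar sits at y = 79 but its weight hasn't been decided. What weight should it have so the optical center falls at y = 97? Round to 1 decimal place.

w ≈ 63.8

Known weights sum to 8 + 9 + 2 + 8 = 27; their moment is 8·92 + 9·134 + 2·249 + 8·166 = 3768.
Balance at y = 97 requires (3768 + w·79) / (27 + w) = 97.
Rearranging, w·(79 − 97) = 97·27 − 3768 = -1149, so w ≈ -1149/-18 = 63.83.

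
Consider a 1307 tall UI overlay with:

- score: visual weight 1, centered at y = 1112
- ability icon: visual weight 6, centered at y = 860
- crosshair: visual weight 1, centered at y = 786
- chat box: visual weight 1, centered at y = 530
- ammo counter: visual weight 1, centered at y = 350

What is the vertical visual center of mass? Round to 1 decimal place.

y ≈ 793.8

Σw = 1 + 6 + 1 + 1 + 1 = 10.
y-moment: 1·1112 + 6·860 + 1·786 + 1·530 + 1·350 = 7938; centroid 7938/10 ≈ 793.80.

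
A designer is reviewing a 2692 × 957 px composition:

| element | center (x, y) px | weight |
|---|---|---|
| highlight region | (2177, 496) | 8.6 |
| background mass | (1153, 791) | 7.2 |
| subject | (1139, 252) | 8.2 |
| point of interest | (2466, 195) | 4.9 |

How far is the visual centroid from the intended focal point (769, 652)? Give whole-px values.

Weights sum to 8.6 + 7.2 + 8.2 + 4.9 = 28.9.
Σw·x = 8.6·2177 + 7.2·1153 + 8.2·1139 + 4.9·2466 = 48447.0, so x̄ = 48447.0/28.9 ≈ 1676.37.
Σw·y = 8.6·496 + 7.2·791 + 8.2·252 + 4.9·195 = 12982.7, so ȳ = 12982.7/28.9 ≈ 449.23.
Offset from (769, 652): Δx ≈ 907.37, Δy ≈ -202.77; distance = √(Δx² + Δy²) ≈ 929.75.

≈ 930 px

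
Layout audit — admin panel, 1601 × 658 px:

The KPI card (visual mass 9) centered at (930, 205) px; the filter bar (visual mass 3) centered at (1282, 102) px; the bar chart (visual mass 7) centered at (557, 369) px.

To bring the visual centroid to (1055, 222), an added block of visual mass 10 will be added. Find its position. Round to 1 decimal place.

After adding the added block, total weight = 9 + 3 + 7 + 10 = 29.
x: target moment 29×1055 = 30595; current 9·930 + 3·1282 + 7·557 = 16115; the added block supplies 14480, so x = 14480/10 ≈ 1448.00.
y: target moment 29×222 = 6438; current 9·205 + 3·102 + 7·369 = 4734; the added block supplies 1704, so y = 1704/10 ≈ 170.40.

(1448.0, 170.4)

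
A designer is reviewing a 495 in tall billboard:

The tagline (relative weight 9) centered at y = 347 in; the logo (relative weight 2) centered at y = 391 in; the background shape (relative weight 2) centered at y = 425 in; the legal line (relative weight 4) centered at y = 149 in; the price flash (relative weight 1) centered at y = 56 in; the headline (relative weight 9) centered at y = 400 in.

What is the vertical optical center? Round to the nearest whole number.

Weights sum to 9 + 2 + 2 + 4 + 1 + 9 = 27.
y-moment: 9·347 + 2·391 + 2·425 + 4·149 + 1·56 + 9·400 = 9007; centroid 9007/27 ≈ 333.59.

y ≈ 334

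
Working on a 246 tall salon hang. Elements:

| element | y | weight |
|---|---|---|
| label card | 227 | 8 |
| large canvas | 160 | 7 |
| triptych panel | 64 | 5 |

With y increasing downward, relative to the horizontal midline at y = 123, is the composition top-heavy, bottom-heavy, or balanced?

Weights sum to 8 + 7 + 5 = 20.
y: (8·227 + 7·160 + 5·64) / 20 = 3256 / 20 ≈ 162.80
Since 162.8 is below (larger y than) 123, the composition reads bottom-heavy.

bottom-heavy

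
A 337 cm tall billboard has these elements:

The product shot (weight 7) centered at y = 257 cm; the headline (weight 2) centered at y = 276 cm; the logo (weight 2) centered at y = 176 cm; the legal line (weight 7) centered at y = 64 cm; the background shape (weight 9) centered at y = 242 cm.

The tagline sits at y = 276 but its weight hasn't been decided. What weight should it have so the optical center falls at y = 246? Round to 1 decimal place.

w ≈ 43.8

Existing Σw = 27 (7 + 2 + 2 + 7 + 9); existing moment 7·257 + 2·276 + 2·176 + 7·64 + 9·242 = 5329.
Balance at y = 246 requires (5329 + w·276) / (27 + w) = 246.
Solving: w = (246·27 − 5329) / (276 − 246) = 1313 / 30 ≈ 43.77.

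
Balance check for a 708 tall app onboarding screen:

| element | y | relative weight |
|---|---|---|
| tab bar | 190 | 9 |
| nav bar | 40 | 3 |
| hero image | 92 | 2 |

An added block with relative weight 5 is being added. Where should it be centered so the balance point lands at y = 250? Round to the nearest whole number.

With the added block, Σw becomes 9 + 3 + 2 + 5 = 19.
y: target moment 19×250 = 4750; current 9·190 + 3·40 + 2·92 = 2014; the added block supplies 2736, so y = 2736/5 ≈ 547.20.

y ≈ 547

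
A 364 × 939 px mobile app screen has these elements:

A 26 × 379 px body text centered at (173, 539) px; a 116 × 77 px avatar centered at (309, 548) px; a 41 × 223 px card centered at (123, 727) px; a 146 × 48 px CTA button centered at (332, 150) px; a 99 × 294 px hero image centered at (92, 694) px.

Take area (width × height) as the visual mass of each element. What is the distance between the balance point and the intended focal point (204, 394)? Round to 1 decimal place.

Areas: body text 26·379 = 9854, avatar 116·77 = 8932, card 41·223 = 9143, CTA button 146·48 = 7008, hero image 99·294 = 29106. Total weight = 64043.
x-moment: 9854·173 + 8932·309 + 9143·123 + 7008·332 + 29106·92 = 10593727; centroid 10593727/64043 ≈ 165.42.
y-moment: 9854·539 + 8932·548 + 9143·727 + 7008·150 + 29106·694 = 38103767; centroid 38103767/64043 ≈ 594.97.
Offset from (204, 394): Δx ≈ -38.58, Δy ≈ 200.97; distance = √(Δx² + Δy²) ≈ 204.64.

≈ 204.6 px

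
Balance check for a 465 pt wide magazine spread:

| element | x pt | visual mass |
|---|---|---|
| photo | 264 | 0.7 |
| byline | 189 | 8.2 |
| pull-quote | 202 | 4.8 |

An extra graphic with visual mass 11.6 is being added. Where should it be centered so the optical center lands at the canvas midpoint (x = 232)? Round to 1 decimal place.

x ≈ 272.9

After adding the extra graphic, total weight = 0.7 + 8.2 + 4.8 + 11.6 = 25.3.
x: target moment 25.3×232 = 5869.6; current 0.7·264 + 8.2·189 + 4.8·202 = 2704.2; the extra graphic supplies 3165.4, so x = 3165.4/11.6 ≈ 272.88.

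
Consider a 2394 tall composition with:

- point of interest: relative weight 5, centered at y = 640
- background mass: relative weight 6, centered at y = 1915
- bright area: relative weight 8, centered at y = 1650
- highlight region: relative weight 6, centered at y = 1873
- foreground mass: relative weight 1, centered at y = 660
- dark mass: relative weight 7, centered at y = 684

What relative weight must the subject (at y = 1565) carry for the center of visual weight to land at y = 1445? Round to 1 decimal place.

Existing Σw = 33 (5 + 6 + 8 + 6 + 1 + 7); existing moment 5·640 + 6·1915 + 8·1650 + 6·1873 + 1·660 + 7·684 = 44576.
Set Σw·y/Σw = 1445: (44576 + 1565w) = 1445·(33 + w).
So w = (1445·33 − 44576)/(1565 − 1445) = 3109/120 ≈ 25.91.

w ≈ 25.9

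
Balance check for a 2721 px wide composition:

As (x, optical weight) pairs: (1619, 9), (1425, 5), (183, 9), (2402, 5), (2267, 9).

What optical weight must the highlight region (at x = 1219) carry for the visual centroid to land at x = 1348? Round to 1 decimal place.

w ≈ 45.6

Known weights sum to 9 + 5 + 9 + 5 + 9 = 37; their moment is 9·1619 + 5·1425 + 9·183 + 5·2402 + 9·2267 = 55756.
Balance at x = 1348 requires (55756 + w·1219) / (37 + w) = 1348.
So w = (1348·37 − 55756)/(1219 − 1348) = -5880/-129 ≈ 45.58.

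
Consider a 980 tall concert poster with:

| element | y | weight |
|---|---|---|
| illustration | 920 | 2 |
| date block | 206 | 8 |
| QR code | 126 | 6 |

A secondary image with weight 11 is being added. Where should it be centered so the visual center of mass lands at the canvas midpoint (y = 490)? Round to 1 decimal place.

y ≈ 816.9

After adding the secondary image, total weight = 2 + 8 + 6 + 11 = 27.
y: need Σw·y = 27·490 = 13230. Existing = 2·920 + 8·206 + 6·126 = 4244. Remainder 8986 / 11 ≈ 816.91.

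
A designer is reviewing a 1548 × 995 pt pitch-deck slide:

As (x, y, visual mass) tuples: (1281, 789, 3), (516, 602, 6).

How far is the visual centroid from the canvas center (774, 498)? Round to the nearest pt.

Weights sum to 3 + 6 = 9.
Σw·x = 3·1281 + 6·516 = 6939, so x̄ = 6939/9 ≈ 771.00.
Σw·y = 3·789 + 6·602 = 5979, so ȳ = 5979/9 ≈ 664.33.
Offset from (774, 498): Δx ≈ -3.00, Δy ≈ 166.33; distance = √(Δx² + Δy²) ≈ 166.36.

≈ 166 pt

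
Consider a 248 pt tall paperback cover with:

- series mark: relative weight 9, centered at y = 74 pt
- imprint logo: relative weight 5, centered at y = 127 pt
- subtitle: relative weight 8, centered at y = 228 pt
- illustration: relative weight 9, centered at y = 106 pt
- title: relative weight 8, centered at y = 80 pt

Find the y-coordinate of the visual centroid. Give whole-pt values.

Weights sum to 9 + 5 + 8 + 9 + 8 = 39.
y: (9·74 + 5·127 + 8·228 + 9·106 + 8·80) / 39 = 4719 / 39 ≈ 121.00

y ≈ 121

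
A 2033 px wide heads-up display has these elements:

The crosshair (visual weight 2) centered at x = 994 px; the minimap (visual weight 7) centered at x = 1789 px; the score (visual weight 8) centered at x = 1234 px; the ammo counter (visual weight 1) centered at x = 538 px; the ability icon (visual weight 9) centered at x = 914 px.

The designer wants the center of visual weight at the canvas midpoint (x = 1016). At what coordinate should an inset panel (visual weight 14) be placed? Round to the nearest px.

New total weight: (2 + 7 + 8 + 1 + 9) + 14 = 41.
x: need Σw·x = 41·1016 = 41656. Existing = 2·994 + 7·1789 + 8·1234 + 1·538 + 9·914 = 33147. Remainder 8509 / 14 ≈ 607.79.

x ≈ 608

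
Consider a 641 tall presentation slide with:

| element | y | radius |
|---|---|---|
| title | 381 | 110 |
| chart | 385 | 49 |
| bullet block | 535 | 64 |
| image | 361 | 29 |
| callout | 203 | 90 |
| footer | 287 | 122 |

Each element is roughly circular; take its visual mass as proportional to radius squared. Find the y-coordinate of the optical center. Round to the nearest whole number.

r² weights: title 110² = 12100, chart 49² = 2401, bullet block 64² = 4096, image 29² = 841, callout 90² = 8100, footer 122² = 14884. Total = 42422.
y: moment 13945454 / weight 42422 ≈ 328.73

y ≈ 329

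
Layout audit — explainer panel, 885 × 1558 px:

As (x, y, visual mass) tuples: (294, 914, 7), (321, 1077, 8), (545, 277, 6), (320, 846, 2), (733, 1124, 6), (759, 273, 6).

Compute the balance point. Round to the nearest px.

(500, 764)

Total weight = 7 + 8 + 6 + 2 + 6 + 6 = 35.
x-moment: 7·294 + 8·321 + 6·545 + 2·320 + 6·733 + 6·759 = 17488; centroid 17488/35 ≈ 499.66.
y-moment: 7·914 + 8·1077 + 6·277 + 2·846 + 6·1124 + 6·273 = 26750; centroid 26750/35 ≈ 764.29.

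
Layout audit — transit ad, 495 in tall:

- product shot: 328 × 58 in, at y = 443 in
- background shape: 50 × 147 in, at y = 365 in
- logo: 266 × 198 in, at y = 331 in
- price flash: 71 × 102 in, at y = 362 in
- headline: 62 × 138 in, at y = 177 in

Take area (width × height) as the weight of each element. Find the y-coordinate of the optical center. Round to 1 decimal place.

y ≈ 344.6

Areas: product shot 328·58 = 19024, background shape 50·147 = 7350, logo 266·198 = 52668, price flash 71·102 = 7242, headline 62·138 = 8556. Total weight = 94840.
Σw·y = 19024·443 + 7350·365 + 52668·331 + 7242·362 + 8556·177 = 32679506, so ȳ = 32679506/94840 ≈ 344.58.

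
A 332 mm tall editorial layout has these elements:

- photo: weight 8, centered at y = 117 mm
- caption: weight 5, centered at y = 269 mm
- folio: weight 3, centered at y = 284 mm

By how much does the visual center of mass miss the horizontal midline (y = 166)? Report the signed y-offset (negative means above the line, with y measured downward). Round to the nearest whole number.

≈ 30 mm

Σw = 8 + 5 + 3 = 16.
y-moment: 8·117 + 5·269 + 3·284 = 3133; centroid 3133/16 ≈ 195.81.
Against y = 166, that's 195.81 − 166 = 29.81.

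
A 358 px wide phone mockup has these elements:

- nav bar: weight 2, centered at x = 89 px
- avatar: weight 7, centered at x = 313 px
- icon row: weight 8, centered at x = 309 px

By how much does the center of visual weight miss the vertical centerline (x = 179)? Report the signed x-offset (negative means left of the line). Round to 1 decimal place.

≈ 105.8 px

Σw = 2 + 7 + 8 = 17.
x: (2·89 + 7·313 + 8·309) / 17 = 4841 / 17 ≈ 284.76
Difference: 284.76 − 179 ≈ 105.76.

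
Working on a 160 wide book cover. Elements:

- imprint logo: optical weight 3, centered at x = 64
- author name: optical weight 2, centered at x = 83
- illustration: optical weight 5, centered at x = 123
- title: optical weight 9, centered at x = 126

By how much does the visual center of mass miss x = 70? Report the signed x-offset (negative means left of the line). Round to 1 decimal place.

≈ 40.9

Weights sum to 3 + 2 + 5 + 9 = 19.
x: (3·64 + 2·83 + 5·123 + 9·126) / 19 = 2107 / 19 ≈ 110.89
Difference: 110.89 − 70 ≈ 40.89.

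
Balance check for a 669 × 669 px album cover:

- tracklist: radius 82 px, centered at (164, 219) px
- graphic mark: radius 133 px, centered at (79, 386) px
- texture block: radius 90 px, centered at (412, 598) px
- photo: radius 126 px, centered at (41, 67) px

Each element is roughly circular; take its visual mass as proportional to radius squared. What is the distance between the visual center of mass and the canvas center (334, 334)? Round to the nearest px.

≈ 204 px

r² weights: tracklist 82² = 6724, graphic mark 133² = 17689, texture block 90² = 8100, photo 126² = 15876. Total = 48389.
x-moment: 6724·164 + 17689·79 + 8100·412 + 15876·41 = 6488283; centroid 6488283/48389 ≈ 134.09.
y-moment: 6724·219 + 17689·386 + 8100·598 + 15876·67 = 14208002; centroid 14208002/48389 ≈ 293.62.
Offset from (334, 334): Δx ≈ -199.91, Δy ≈ -40.38; distance = √(Δx² + Δy²) ≈ 203.95.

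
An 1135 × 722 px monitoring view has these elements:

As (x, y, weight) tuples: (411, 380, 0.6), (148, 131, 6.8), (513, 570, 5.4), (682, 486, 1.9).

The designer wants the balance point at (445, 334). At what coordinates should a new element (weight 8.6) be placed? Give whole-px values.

(587, 310)

New total weight: (0.6 + 6.8 + 5.4 + 1.9) + 8.6 = 23.3.
Along x: (5319.0 + 8.6·x) / 23.3 = 445 (existing moment 0.6·411 + 6.8·148 + 5.4·513 + 1.9·682 = 5319.0) ⇒ x = (10368.5 − 5319.0) / 8.6 ≈ 587.15.
Along y: (5120.2 + 8.6·y) / 23.3 = 334 (existing moment 0.6·380 + 6.8·131 + 5.4·570 + 1.9·486 = 5120.2) ⇒ y = (7782.2 − 5120.2) / 8.6 ≈ 309.53.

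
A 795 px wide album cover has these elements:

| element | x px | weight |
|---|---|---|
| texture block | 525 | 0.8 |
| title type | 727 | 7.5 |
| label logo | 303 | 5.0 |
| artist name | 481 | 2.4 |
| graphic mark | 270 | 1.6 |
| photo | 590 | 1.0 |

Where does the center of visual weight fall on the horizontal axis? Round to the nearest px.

x ≈ 523

Total weight = 0.8 + 7.5 + 5.0 + 2.4 + 1.6 + 1.0 = 18.3.
x: moment 9563.9 / weight 18.3 ≈ 522.62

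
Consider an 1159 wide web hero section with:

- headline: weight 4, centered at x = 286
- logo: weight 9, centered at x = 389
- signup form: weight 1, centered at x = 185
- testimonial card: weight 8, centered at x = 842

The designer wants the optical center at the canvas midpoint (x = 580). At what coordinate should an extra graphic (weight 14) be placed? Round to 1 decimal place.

x ≈ 665.3

With the extra graphic, Σw becomes 4 + 9 + 1 + 8 + 14 = 36.
x: need Σw·x = 36·580 = 20880. Existing = 4·286 + 9·389 + 1·185 + 8·842 = 11566. Remainder 9314 / 14 ≈ 665.29.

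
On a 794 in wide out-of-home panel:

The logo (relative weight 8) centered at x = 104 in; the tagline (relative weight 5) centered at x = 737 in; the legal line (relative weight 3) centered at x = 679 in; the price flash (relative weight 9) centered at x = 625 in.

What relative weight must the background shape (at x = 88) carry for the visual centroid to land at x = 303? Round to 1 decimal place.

w ≈ 21.4

Fixed elements: Σw = 8 + 5 + 3 + 9 = 25, Σw·x = 8·104 + 5·737 + 3·679 + 9·625 = 12179.
Set Σw·x/Σw = 303: (12179 + 88w) = 303·(25 + w).
So w = (303·25 − 12179)/(88 − 303) = -4604/-215 ≈ 21.41.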